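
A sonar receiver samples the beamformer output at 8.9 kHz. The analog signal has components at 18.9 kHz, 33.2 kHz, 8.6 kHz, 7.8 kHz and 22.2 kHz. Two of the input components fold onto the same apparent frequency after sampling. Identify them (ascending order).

7.8 kHz, 18.9 kHz

fs/2 = 4.45 kHz.
18.9 kHz mod fs = 1.1 kHz.
1.1 kHz ≤ fs/2 = 4.45 kHz, appears at 1.1 kHz.
33.2 kHz mod fs = 6.5 kHz.
6.5 kHz > fs/2 = 4.45 kHz, folds to fs − 6.5 kHz = 2.4 kHz.
8.6 kHz > fs/2 = 4.45 kHz, folds to fs − 8.6 kHz = 0.3 kHz.
7.8 kHz > fs/2 = 4.45 kHz, folds to fs − 7.8 kHz = 1.1 kHz.
22.2 kHz mod fs = 4.4 kHz.
4.4 kHz ≤ fs/2 = 4.45 kHz, appears at 4.4 kHz.
7.8 kHz and 18.9 kHz both map to 1.1 kHz.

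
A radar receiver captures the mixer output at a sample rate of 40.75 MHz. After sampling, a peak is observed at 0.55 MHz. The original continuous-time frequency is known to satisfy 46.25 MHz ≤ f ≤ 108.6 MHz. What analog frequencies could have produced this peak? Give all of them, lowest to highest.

Frequencies that alias to 0.55 MHz are k·fs ± 0.55 MHz for integer k ≥ 0.
k=0: 0.55 MHz.
k=1: 40.2 MHz, 41.3 MHz.
k=2: 80.95 MHz, 82.05 MHz.
k=3: 121.7 MHz, 122.8 MHz.
Within [46.25 MHz, 108.6 MHz]: 80.95 MHz, 82.05 MHz.

80.95 MHz, 82.05 MHz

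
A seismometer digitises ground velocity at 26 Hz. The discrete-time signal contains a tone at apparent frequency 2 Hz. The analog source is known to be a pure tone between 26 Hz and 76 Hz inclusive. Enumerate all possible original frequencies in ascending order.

Frequencies that alias to 2 Hz are k·fs ± 2 Hz for integer k ≥ 0.
k=0: 2 Hz.
k=1: 24 Hz, 28 Hz.
k=2: 50 Hz, 54 Hz.
k=3: 76 Hz, 80 Hz.
k=4: 102 Hz, 106 Hz.
Within [26 Hz, 76 Hz]: 28 Hz, 50 Hz, 54 Hz, 76 Hz.

28 Hz, 50 Hz, 54 Hz, 76 Hz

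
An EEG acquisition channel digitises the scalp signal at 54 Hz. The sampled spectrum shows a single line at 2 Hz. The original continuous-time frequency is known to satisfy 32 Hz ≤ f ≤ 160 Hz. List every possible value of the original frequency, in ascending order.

52 Hz, 56 Hz, 106 Hz, 110 Hz, 160 Hz

Frequencies that alias to 2 Hz are k·fs ± 2 Hz for integer k ≥ 0.
k=0: 2 Hz.
k=1: 52 Hz, 56 Hz.
k=2: 106 Hz, 110 Hz.
k=3: 160 Hz, 164 Hz.
k=4: 214 Hz, 218 Hz.
Within [32 Hz, 160 Hz]: 52 Hz, 56 Hz, 106 Hz, 110 Hz, 160 Hz.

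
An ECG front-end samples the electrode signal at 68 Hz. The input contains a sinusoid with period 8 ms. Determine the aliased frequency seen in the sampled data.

11 Hz

T = 8 ms → f = 1/T = 125 Hz.
125 Hz mod fs = 57 Hz.
57 Hz > fs/2 = 34 Hz, folds to fs − 57 Hz = 11 Hz.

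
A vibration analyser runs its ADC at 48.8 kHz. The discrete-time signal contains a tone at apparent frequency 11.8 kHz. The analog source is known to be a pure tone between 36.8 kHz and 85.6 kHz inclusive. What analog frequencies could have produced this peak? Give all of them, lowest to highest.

Frequencies that alias to 11.8 kHz are k·fs ± 11.8 kHz for integer k ≥ 0.
k=0: 11.8 kHz.
k=1: 37 kHz, 60.6 kHz.
k=2: 85.8 kHz, 109.4 kHz.
Within [36.8 kHz, 85.6 kHz]: 37 kHz, 60.6 kHz.

37 kHz, 60.6 kHz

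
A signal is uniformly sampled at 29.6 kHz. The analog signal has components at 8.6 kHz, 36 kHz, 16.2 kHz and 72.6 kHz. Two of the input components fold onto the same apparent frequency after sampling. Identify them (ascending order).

fs/2 = 14.8 kHz.
8.6 kHz ≤ fs/2 = 14.8 kHz, passes unchanged.
36 kHz mod fs = 6.4 kHz.
6.4 kHz ≤ fs/2 = 14.8 kHz, appears at 6.4 kHz.
16.2 kHz > fs/2 = 14.8 kHz, folds to fs − 16.2 kHz = 13.4 kHz.
72.6 kHz mod fs = 13.4 kHz.
13.4 kHz ≤ fs/2 = 14.8 kHz, appears at 13.4 kHz.
16.2 kHz and 72.6 kHz both map to 13.4 kHz.

16.2 kHz, 72.6 kHz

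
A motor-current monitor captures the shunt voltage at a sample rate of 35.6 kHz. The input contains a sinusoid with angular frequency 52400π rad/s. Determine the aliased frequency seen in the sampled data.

ω = 52400π rad/s → f = ω/(2π) = 26200 Hz = 26.2 kHz.
26.2 kHz > fs/2 = 17.8 kHz, folds to fs − 26.2 kHz = 9.4 kHz.

9.4 kHz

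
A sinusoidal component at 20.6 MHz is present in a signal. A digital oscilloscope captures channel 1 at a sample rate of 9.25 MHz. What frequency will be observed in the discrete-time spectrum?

20.6 MHz mod fs = 2.1 MHz.
2.1 MHz ≤ fs/2 = 4.625 MHz, appears at 2.1 MHz.

2.1 MHz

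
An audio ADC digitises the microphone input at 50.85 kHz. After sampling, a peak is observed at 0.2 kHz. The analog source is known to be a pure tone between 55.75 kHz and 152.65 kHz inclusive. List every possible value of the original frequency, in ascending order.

Frequencies that alias to 0.2 kHz are k·fs ± 0.2 kHz for integer k ≥ 0.
k=0: 0.2 kHz.
k=1: 50.65 kHz, 51.05 kHz.
k=2: 101.5 kHz, 101.9 kHz.
k=3: 152.35 kHz, 152.75 kHz.
k=4: 203.2 kHz, 203.6 kHz.
Within [55.75 kHz, 152.65 kHz]: 101.5 kHz, 101.9 kHz, 152.35 kHz.

101.5 kHz, 101.9 kHz, 152.35 kHz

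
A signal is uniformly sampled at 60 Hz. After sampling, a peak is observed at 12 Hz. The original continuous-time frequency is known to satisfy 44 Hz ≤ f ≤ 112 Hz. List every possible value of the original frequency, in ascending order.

48 Hz, 72 Hz, 108 Hz

Frequencies that alias to 12 Hz are k·fs ± 12 Hz for integer k ≥ 0.
k=0: 12 Hz.
k=1: 48 Hz, 72 Hz.
k=2: 108 Hz, 132 Hz.
k=3: 168 Hz, 192 Hz.
Within [44 Hz, 112 Hz]: 48 Hz, 72 Hz, 108 Hz.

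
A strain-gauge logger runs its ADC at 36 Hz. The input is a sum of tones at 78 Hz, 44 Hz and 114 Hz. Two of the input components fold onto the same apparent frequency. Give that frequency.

fs/2 = 18 Hz.
78 Hz mod fs = 6 Hz.
6 Hz ≤ fs/2 = 18 Hz, appears at 6 Hz.
44 Hz mod fs = 8 Hz.
8 Hz ≤ fs/2 = 18 Hz, appears at 8 Hz.
114 Hz mod fs = 6 Hz.
6 Hz ≤ fs/2 = 18 Hz, appears at 6 Hz.
78 Hz and 114 Hz both map to 6 Hz.

6 Hz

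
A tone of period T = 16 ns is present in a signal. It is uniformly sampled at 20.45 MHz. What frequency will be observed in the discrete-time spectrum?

T = 16 ns → f = 1/T = 62.5 MHz.
62.5 MHz mod fs = 1.15 MHz.
1.15 MHz ≤ fs/2 = 10.225 MHz, appears at 1.15 MHz.

1.15 MHz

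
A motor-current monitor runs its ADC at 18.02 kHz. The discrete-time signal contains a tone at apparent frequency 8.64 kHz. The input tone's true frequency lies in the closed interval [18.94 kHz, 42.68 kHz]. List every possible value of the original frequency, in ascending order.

Frequencies that alias to 8.64 kHz are k·fs ± 8.64 kHz for integer k ≥ 0.
k=0: 8.64 kHz.
k=1: 9.38 kHz, 26.66 kHz.
k=2: 27.4 kHz, 44.68 kHz.
k=3: 45.42 kHz, 62.7 kHz.
Within [18.94 kHz, 42.68 kHz]: 26.66 kHz, 27.4 kHz.

26.66 kHz, 27.4 kHz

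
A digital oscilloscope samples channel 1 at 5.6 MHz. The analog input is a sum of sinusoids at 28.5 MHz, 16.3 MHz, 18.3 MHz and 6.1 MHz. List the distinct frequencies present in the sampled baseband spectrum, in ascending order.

0.5 MHz, 1.5 MHz

fs/2 = 2.8 MHz.
28.5 MHz mod fs = 0.5 MHz.
0.5 MHz ≤ fs/2 = 2.8 MHz, appears at 0.5 MHz.
16.3 MHz mod fs = 5.1 MHz.
5.1 MHz > fs/2 = 2.8 MHz, folds to fs − 5.1 MHz = 0.5 MHz.
18.3 MHz mod fs = 1.5 MHz.
1.5 MHz ≤ fs/2 = 2.8 MHz, appears at 1.5 MHz.
6.1 MHz mod fs = 0.5 MHz.
0.5 MHz ≤ fs/2 = 2.8 MHz, appears at 0.5 MHz.
Distinct values: {0.5 MHz, 1.5 MHz}.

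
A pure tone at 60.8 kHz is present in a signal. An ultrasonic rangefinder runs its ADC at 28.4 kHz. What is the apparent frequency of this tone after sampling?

60.8 kHz mod fs = 4 kHz.
4 kHz ≤ fs/2 = 14.2 kHz, appears at 4 kHz.

4 kHz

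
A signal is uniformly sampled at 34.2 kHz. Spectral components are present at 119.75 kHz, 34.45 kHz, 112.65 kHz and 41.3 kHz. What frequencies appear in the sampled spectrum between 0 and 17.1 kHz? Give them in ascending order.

fs/2 = 17.1 kHz.
119.75 kHz mod fs = 17.15 kHz.
17.15 kHz > fs/2 = 17.1 kHz, folds to fs − 17.15 kHz = 17.05 kHz.
34.45 kHz mod fs = 0.25 kHz.
0.25 kHz ≤ fs/2 = 17.1 kHz, appears at 0.25 kHz.
112.65 kHz mod fs = 10.05 kHz.
10.05 kHz ≤ fs/2 = 17.1 kHz, appears at 10.05 kHz.
41.3 kHz mod fs = 7.1 kHz.
7.1 kHz ≤ fs/2 = 17.1 kHz, appears at 7.1 kHz.
Distinct values: {0.25 kHz, 7.1 kHz, 10.05 kHz, 17.05 kHz}.

0.25 kHz, 7.1 kHz, 10.05 kHz, 17.05 kHz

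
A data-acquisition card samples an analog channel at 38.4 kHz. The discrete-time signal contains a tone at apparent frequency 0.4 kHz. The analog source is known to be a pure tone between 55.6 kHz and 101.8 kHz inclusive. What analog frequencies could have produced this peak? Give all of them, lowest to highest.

Frequencies that alias to 0.4 kHz are k·fs ± 0.4 kHz for integer k ≥ 0.
k=0: 0.4 kHz.
k=1: 38 kHz, 38.8 kHz.
k=2: 76.4 kHz, 77.2 kHz.
k=3: 114.8 kHz, 115.6 kHz.
Within [55.6 kHz, 101.8 kHz]: 76.4 kHz, 77.2 kHz.

76.4 kHz, 77.2 kHz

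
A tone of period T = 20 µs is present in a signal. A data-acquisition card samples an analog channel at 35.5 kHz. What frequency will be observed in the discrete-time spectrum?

T = 20 µs → f = 1/T = 50 kHz.
50 kHz mod fs = 14.5 kHz.
14.5 kHz ≤ fs/2 = 17.75 kHz, appears at 14.5 kHz.

14.5 kHz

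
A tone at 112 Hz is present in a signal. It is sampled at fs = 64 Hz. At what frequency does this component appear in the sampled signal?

112 Hz mod fs = 48 Hz.
48 Hz > fs/2 = 32 Hz, folds to fs − 48 Hz = 16 Hz.

16 Hz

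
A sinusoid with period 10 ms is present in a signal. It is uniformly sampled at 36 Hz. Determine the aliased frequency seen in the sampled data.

T = 10 ms → f = 1/T = 100 Hz.
100 Hz mod fs = 28 Hz.
28 Hz > fs/2 = 18 Hz, folds to fs − 28 Hz = 8 Hz.

8 Hz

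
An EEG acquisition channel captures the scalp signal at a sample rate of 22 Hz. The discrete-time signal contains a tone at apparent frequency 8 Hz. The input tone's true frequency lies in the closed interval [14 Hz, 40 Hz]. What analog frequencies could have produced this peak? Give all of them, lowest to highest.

Frequencies that alias to 8 Hz are k·fs ± 8 Hz for integer k ≥ 0.
k=0: 8 Hz.
k=1: 14 Hz, 30 Hz.
k=2: 36 Hz, 52 Hz.
k=3: 58 Hz, 74 Hz.
Within [14 Hz, 40 Hz]: 14 Hz, 30 Hz, 36 Hz.

14 Hz, 30 Hz, 36 Hz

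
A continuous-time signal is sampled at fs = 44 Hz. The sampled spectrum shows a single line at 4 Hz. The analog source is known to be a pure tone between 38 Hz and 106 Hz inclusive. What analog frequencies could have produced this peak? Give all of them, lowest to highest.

Frequencies that alias to 4 Hz are k·fs ± 4 Hz for integer k ≥ 0.
k=0: 4 Hz.
k=1: 40 Hz, 48 Hz.
k=2: 84 Hz, 92 Hz.
k=3: 128 Hz, 136 Hz.
Within [38 Hz, 106 Hz]: 40 Hz, 48 Hz, 84 Hz, 92 Hz.

40 Hz, 48 Hz, 84 Hz, 92 Hz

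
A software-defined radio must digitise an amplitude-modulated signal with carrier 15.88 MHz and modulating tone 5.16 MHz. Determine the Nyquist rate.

AM sidebands sit at fc ± fm = 10.72 MHz and 21.04 MHz.
Highest-frequency component: 21.04 MHz.
Nyquist rate = 2 × 21.04 MHz = 42.08 MHz.

42.08 MHz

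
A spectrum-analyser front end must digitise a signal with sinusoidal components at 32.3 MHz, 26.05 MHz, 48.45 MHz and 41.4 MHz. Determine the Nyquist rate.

Highest-frequency component: 48.45 MHz.
Nyquist rate = 2 × 48.45 MHz = 96.9 MHz.

96.9 MHz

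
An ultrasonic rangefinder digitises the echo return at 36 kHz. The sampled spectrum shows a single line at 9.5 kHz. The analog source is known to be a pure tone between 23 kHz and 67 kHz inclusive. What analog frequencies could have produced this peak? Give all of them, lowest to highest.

26.5 kHz, 45.5 kHz, 62.5 kHz

Frequencies that alias to 9.5 kHz are k·fs ± 9.5 kHz for integer k ≥ 0.
k=0: 9.5 kHz.
k=1: 26.5 kHz, 45.5 kHz.
k=2: 62.5 kHz, 81.5 kHz.
k=3: 98.5 kHz, 117.5 kHz.
Within [23 kHz, 67 kHz]: 26.5 kHz, 45.5 kHz, 62.5 kHz.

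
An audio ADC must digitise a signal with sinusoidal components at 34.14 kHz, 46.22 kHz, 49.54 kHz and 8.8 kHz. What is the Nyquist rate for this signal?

99.08 kHz

Highest-frequency component: 49.54 kHz.
Nyquist rate = 2 × 49.54 kHz = 99.08 kHz.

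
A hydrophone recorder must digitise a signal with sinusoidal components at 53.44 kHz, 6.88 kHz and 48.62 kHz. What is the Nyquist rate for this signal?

106.88 kHz

Highest-frequency component: 53.44 kHz.
Nyquist rate = 2 × 53.44 kHz = 106.88 kHz.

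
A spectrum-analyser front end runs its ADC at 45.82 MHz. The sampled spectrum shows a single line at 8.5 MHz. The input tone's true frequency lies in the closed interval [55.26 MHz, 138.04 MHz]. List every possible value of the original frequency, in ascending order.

83.14 MHz, 100.14 MHz, 128.96 MHz

Frequencies that alias to 8.5 MHz are k·fs ± 8.5 MHz for integer k ≥ 0.
k=0: 8.5 MHz.
k=1: 37.32 MHz, 54.32 MHz.
k=2: 83.14 MHz, 100.14 MHz.
k=3: 128.96 MHz, 145.96 MHz.
k=4: 174.78 MHz, 191.78 MHz.
Within [55.26 MHz, 138.04 MHz]: 83.14 MHz, 100.14 MHz, 128.96 MHz.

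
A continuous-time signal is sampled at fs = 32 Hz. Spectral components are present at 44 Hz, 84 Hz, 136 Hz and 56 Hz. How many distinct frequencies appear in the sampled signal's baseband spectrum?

2

fs/2 = 16 Hz.
44 Hz mod fs = 12 Hz.
12 Hz ≤ fs/2 = 16 Hz, appears at 12 Hz.
84 Hz mod fs = 20 Hz.
20 Hz > fs/2 = 16 Hz, folds to fs − 20 Hz = 12 Hz.
136 Hz mod fs = 8 Hz.
8 Hz ≤ fs/2 = 16 Hz, appears at 8 Hz.
56 Hz mod fs = 24 Hz.
24 Hz > fs/2 = 16 Hz, folds to fs − 24 Hz = 8 Hz.
Distinct values: {8 Hz, 12 Hz} → 2.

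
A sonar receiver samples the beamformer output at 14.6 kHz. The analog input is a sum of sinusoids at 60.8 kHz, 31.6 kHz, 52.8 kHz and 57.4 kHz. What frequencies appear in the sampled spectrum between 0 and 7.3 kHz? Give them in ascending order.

1 kHz, 2.4 kHz, 5.6 kHz

fs/2 = 7.3 kHz.
60.8 kHz mod fs = 2.4 kHz.
2.4 kHz ≤ fs/2 = 7.3 kHz, appears at 2.4 kHz.
31.6 kHz mod fs = 2.4 kHz.
2.4 kHz ≤ fs/2 = 7.3 kHz, appears at 2.4 kHz.
52.8 kHz mod fs = 9 kHz.
9 kHz > fs/2 = 7.3 kHz, folds to fs − 9 kHz = 5.6 kHz.
57.4 kHz mod fs = 13.6 kHz.
13.6 kHz > fs/2 = 7.3 kHz, folds to fs − 13.6 kHz = 1 kHz.
Distinct values: {1 kHz, 2.4 kHz, 5.6 kHz}.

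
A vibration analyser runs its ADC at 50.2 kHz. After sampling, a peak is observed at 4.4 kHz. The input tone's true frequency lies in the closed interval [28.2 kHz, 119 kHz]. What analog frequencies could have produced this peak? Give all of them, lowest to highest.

45.8 kHz, 54.6 kHz, 96 kHz, 104.8 kHz

Frequencies that alias to 4.4 kHz are k·fs ± 4.4 kHz for integer k ≥ 0.
k=0: 4.4 kHz.
k=1: 45.8 kHz, 54.6 kHz.
k=2: 96 kHz, 104.8 kHz.
k=3: 146.2 kHz, 155 kHz.
Within [28.2 kHz, 119 kHz]: 45.8 kHz, 54.6 kHz, 96 kHz, 104.8 kHz.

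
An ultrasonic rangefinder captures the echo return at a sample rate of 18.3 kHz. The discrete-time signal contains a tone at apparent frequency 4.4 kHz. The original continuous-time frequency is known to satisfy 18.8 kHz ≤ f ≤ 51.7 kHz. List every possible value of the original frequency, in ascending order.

22.7 kHz, 32.2 kHz, 41 kHz, 50.5 kHz

Frequencies that alias to 4.4 kHz are k·fs ± 4.4 kHz for integer k ≥ 0.
k=0: 4.4 kHz.
k=1: 13.9 kHz, 22.7 kHz.
k=2: 32.2 kHz, 41 kHz.
k=3: 50.5 kHz, 59.3 kHz.
k=4: 68.8 kHz, 77.6 kHz.
Within [18.8 kHz, 51.7 kHz]: 22.7 kHz, 32.2 kHz, 41 kHz, 50.5 kHz.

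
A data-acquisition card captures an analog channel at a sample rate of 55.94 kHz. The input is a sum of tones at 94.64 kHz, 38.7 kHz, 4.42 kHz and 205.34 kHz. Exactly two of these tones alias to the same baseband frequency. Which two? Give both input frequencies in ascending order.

fs/2 = 27.97 kHz.
94.64 kHz mod fs = 38.7 kHz.
38.7 kHz > fs/2 = 27.97 kHz, folds to fs − 38.7 kHz = 17.24 kHz.
38.7 kHz > fs/2 = 27.97 kHz, folds to fs − 38.7 kHz = 17.24 kHz.
4.42 kHz ≤ fs/2 = 27.97 kHz, passes unchanged.
205.34 kHz mod fs = 37.52 kHz.
37.52 kHz > fs/2 = 27.97 kHz, folds to fs − 37.52 kHz = 18.42 kHz.
38.7 kHz and 94.64 kHz both map to 17.24 kHz.

38.7 kHz, 94.64 kHz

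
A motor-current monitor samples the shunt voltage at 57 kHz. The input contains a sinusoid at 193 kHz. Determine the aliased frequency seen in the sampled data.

193 kHz mod fs = 22 kHz.
22 kHz ≤ fs/2 = 28.5 kHz, appears at 22 kHz.

22 kHz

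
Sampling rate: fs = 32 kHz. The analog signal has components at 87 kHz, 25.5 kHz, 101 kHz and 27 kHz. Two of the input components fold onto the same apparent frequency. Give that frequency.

fs/2 = 16 kHz.
87 kHz mod fs = 23 kHz.
23 kHz > fs/2 = 16 kHz, folds to fs − 23 kHz = 9 kHz.
25.5 kHz > fs/2 = 16 kHz, folds to fs − 25.5 kHz = 6.5 kHz.
101 kHz mod fs = 5 kHz.
5 kHz ≤ fs/2 = 16 kHz, appears at 5 kHz.
27 kHz > fs/2 = 16 kHz, folds to fs − 27 kHz = 5 kHz.
27 kHz and 101 kHz both map to 5 kHz.

5 kHz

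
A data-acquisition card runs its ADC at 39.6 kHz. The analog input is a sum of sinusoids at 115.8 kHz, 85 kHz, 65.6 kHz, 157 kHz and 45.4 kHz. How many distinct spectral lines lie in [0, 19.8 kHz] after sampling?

fs/2 = 19.8 kHz.
115.8 kHz mod fs = 36.6 kHz.
36.6 kHz > fs/2 = 19.8 kHz, folds to fs − 36.6 kHz = 3 kHz.
85 kHz mod fs = 5.8 kHz.
5.8 kHz ≤ fs/2 = 19.8 kHz, appears at 5.8 kHz.
65.6 kHz mod fs = 26 kHz.
26 kHz > fs/2 = 19.8 kHz, folds to fs − 26 kHz = 13.6 kHz.
157 kHz mod fs = 38.2 kHz.
38.2 kHz > fs/2 = 19.8 kHz, folds to fs − 38.2 kHz = 1.4 kHz.
45.4 kHz mod fs = 5.8 kHz.
5.8 kHz ≤ fs/2 = 19.8 kHz, appears at 5.8 kHz.
Distinct values: {1.4 kHz, 3 kHz, 5.8 kHz, 13.6 kHz} → 4.

4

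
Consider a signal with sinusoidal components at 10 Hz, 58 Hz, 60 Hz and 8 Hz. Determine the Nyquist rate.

Highest-frequency component: 60 Hz.
Nyquist rate = 2 × 60 Hz = 120 Hz.

120 Hz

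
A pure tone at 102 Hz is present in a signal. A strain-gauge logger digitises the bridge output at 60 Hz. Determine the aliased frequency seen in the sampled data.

102 Hz mod fs = 42 Hz.
42 Hz > fs/2 = 30 Hz, folds to fs − 42 Hz = 18 Hz.

18 Hz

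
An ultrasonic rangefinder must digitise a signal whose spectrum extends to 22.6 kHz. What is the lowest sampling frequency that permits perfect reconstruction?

Nyquist rate = 2 × 22.6 kHz = 45.2 kHz.

45.2 kHz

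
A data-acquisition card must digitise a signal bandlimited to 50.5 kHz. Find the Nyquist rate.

Nyquist rate = 2 × 50.5 kHz = 101 kHz.

101 kHz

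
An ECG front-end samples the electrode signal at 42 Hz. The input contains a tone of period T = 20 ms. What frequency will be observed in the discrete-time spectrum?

T = 20 ms → f = 1/T = 50 Hz.
50 Hz mod fs = 8 Hz.
8 Hz ≤ fs/2 = 21 Hz, appears at 8 Hz.

8 Hz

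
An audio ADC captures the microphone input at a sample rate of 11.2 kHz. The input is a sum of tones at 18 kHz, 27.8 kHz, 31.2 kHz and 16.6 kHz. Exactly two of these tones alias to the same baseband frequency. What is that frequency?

5.4 kHz

fs/2 = 5.6 kHz.
18 kHz mod fs = 6.8 kHz.
6.8 kHz > fs/2 = 5.6 kHz, folds to fs − 6.8 kHz = 4.4 kHz.
27.8 kHz mod fs = 5.4 kHz.
5.4 kHz ≤ fs/2 = 5.6 kHz, appears at 5.4 kHz.
31.2 kHz mod fs = 8.8 kHz.
8.8 kHz > fs/2 = 5.6 kHz, folds to fs − 8.8 kHz = 2.4 kHz.
16.6 kHz mod fs = 5.4 kHz.
5.4 kHz ≤ fs/2 = 5.6 kHz, appears at 5.4 kHz.
16.6 kHz and 27.8 kHz both map to 5.4 kHz.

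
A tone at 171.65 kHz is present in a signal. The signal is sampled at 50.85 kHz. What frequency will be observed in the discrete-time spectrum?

19.1 kHz

171.65 kHz mod fs = 19.1 kHz.
19.1 kHz ≤ fs/2 = 25.425 kHz, appears at 19.1 kHz.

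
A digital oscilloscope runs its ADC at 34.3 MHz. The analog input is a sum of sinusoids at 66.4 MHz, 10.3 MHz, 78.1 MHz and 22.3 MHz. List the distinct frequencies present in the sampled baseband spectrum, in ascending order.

2.2 MHz, 9.5 MHz, 10.3 MHz, 12 MHz

fs/2 = 17.15 MHz.
66.4 MHz mod fs = 32.1 MHz.
32.1 MHz > fs/2 = 17.15 MHz, folds to fs − 32.1 MHz = 2.2 MHz.
10.3 MHz ≤ fs/2 = 17.15 MHz, passes unchanged.
78.1 MHz mod fs = 9.5 MHz.
9.5 MHz ≤ fs/2 = 17.15 MHz, appears at 9.5 MHz.
22.3 MHz > fs/2 = 17.15 MHz, folds to fs − 22.3 MHz = 12 MHz.
Distinct values: {2.2 MHz, 9.5 MHz, 10.3 MHz, 12 MHz}.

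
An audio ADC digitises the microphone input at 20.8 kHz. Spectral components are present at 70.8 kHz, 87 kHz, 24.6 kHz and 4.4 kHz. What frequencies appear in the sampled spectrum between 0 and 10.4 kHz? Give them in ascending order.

fs/2 = 10.4 kHz.
70.8 kHz mod fs = 8.4 kHz.
8.4 kHz ≤ fs/2 = 10.4 kHz, appears at 8.4 kHz.
87 kHz mod fs = 3.8 kHz.
3.8 kHz ≤ fs/2 = 10.4 kHz, appears at 3.8 kHz.
24.6 kHz mod fs = 3.8 kHz.
3.8 kHz ≤ fs/2 = 10.4 kHz, appears at 3.8 kHz.
4.4 kHz ≤ fs/2 = 10.4 kHz, passes unchanged.
Distinct values: {3.8 kHz, 4.4 kHz, 8.4 kHz}.

3.8 kHz, 4.4 kHz, 8.4 kHz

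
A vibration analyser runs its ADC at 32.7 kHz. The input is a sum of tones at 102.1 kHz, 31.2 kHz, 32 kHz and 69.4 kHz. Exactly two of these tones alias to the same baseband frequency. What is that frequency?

4 kHz

fs/2 = 16.35 kHz.
102.1 kHz mod fs = 4 kHz.
4 kHz ≤ fs/2 = 16.35 kHz, appears at 4 kHz.
31.2 kHz > fs/2 = 16.35 kHz, folds to fs − 31.2 kHz = 1.5 kHz.
32 kHz > fs/2 = 16.35 kHz, folds to fs − 32 kHz = 0.7 kHz.
69.4 kHz mod fs = 4 kHz.
4 kHz ≤ fs/2 = 16.35 kHz, appears at 4 kHz.
69.4 kHz and 102.1 kHz both map to 4 kHz.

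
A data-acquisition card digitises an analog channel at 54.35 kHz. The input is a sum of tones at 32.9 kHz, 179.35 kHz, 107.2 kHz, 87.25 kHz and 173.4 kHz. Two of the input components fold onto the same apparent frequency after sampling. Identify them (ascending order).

fs/2 = 27.175 kHz.
32.9 kHz > fs/2 = 27.175 kHz, folds to fs − 32.9 kHz = 21.45 kHz.
179.35 kHz mod fs = 16.3 kHz.
16.3 kHz ≤ fs/2 = 27.175 kHz, appears at 16.3 kHz.
107.2 kHz mod fs = 52.85 kHz.
52.85 kHz > fs/2 = 27.175 kHz, folds to fs − 52.85 kHz = 1.5 kHz.
87.25 kHz mod fs = 32.9 kHz.
32.9 kHz > fs/2 = 27.175 kHz, folds to fs − 32.9 kHz = 21.45 kHz.
173.4 kHz mod fs = 10.35 kHz.
10.35 kHz ≤ fs/2 = 27.175 kHz, appears at 10.35 kHz.
32.9 kHz and 87.25 kHz both map to 21.45 kHz.

32.9 kHz, 87.25 kHz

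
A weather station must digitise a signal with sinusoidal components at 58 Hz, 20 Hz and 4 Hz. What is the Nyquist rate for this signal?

Highest-frequency component: 58 Hz.
Nyquist rate = 2 × 58 Hz = 116 Hz.

116 Hz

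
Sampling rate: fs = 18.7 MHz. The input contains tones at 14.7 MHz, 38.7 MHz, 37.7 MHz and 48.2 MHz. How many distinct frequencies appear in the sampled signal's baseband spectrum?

fs/2 = 9.35 MHz.
14.7 MHz > fs/2 = 9.35 MHz, folds to fs − 14.7 MHz = 4 MHz.
38.7 MHz mod fs = 1.3 MHz.
1.3 MHz ≤ fs/2 = 9.35 MHz, appears at 1.3 MHz.
37.7 MHz mod fs = 0.3 MHz.
0.3 MHz ≤ fs/2 = 9.35 MHz, appears at 0.3 MHz.
48.2 MHz mod fs = 10.8 MHz.
10.8 MHz > fs/2 = 9.35 MHz, folds to fs − 10.8 MHz = 7.9 MHz.
Distinct values: {0.3 MHz, 1.3 MHz, 4 MHz, 7.9 MHz} → 4.

4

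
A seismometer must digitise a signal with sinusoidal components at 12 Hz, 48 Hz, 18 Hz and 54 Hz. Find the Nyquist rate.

108 Hz

Highest-frequency component: 54 Hz.
Nyquist rate = 2 × 54 Hz = 108 Hz.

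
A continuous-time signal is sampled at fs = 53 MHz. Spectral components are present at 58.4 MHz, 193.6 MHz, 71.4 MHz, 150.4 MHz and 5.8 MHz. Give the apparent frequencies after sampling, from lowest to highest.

fs/2 = 26.5 MHz.
58.4 MHz mod fs = 5.4 MHz.
5.4 MHz ≤ fs/2 = 26.5 MHz, appears at 5.4 MHz.
193.6 MHz mod fs = 34.6 MHz.
34.6 MHz > fs/2 = 26.5 MHz, folds to fs − 34.6 MHz = 18.4 MHz.
71.4 MHz mod fs = 18.4 MHz.
18.4 MHz ≤ fs/2 = 26.5 MHz, appears at 18.4 MHz.
150.4 MHz mod fs = 44.4 MHz.
44.4 MHz > fs/2 = 26.5 MHz, folds to fs − 44.4 MHz = 8.6 MHz.
5.8 MHz ≤ fs/2 = 26.5 MHz, passes unchanged.
Distinct values: {5.4 MHz, 5.8 MHz, 8.6 MHz, 18.4 MHz}.

5.4 MHz, 5.8 MHz, 8.6 MHz, 18.4 MHz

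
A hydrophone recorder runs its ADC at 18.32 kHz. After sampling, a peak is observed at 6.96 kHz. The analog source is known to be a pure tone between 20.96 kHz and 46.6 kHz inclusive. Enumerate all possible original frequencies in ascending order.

Frequencies that alias to 6.96 kHz are k·fs ± 6.96 kHz for integer k ≥ 0.
k=0: 6.96 kHz.
k=1: 11.36 kHz, 25.28 kHz.
k=2: 29.68 kHz, 43.6 kHz.
k=3: 48 kHz, 61.92 kHz.
Within [20.96 kHz, 46.6 kHz]: 25.28 kHz, 29.68 kHz, 43.6 kHz.

25.28 kHz, 29.68 kHz, 43.6 kHz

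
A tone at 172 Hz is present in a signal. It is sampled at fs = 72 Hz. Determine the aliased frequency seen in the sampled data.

28 Hz

172 Hz mod fs = 28 Hz.
28 Hz ≤ fs/2 = 36 Hz, appears at 28 Hz.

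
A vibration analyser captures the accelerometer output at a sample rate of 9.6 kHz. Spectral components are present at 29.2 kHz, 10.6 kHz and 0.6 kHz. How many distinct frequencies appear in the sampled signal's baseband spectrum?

fs/2 = 4.8 kHz.
29.2 kHz mod fs = 0.4 kHz.
0.4 kHz ≤ fs/2 = 4.8 kHz, appears at 0.4 kHz.
10.6 kHz mod fs = 1 kHz.
1 kHz ≤ fs/2 = 4.8 kHz, appears at 1 kHz.
0.6 kHz ≤ fs/2 = 4.8 kHz, passes unchanged.
Distinct values: {0.4 kHz, 0.6 kHz, 1 kHz} → 3.

3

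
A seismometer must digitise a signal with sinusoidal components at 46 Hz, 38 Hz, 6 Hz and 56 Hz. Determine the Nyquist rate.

Highest-frequency component: 56 Hz.
Nyquist rate = 2 × 56 Hz = 112 Hz.

112 Hz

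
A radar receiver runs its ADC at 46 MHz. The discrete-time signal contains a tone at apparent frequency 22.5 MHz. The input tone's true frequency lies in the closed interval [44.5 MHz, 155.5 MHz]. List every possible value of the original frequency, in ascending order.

68.5 MHz, 69.5 MHz, 114.5 MHz, 115.5 MHz

Frequencies that alias to 22.5 MHz are k·fs ± 22.5 MHz for integer k ≥ 0.
k=0: 22.5 MHz.
k=1: 23.5 MHz, 68.5 MHz.
k=2: 69.5 MHz, 114.5 MHz.
k=3: 115.5 MHz, 160.5 MHz.
k=4: 161.5 MHz, 206.5 MHz.
Within [44.5 MHz, 155.5 MHz]: 68.5 MHz, 69.5 MHz, 114.5 MHz, 115.5 MHz.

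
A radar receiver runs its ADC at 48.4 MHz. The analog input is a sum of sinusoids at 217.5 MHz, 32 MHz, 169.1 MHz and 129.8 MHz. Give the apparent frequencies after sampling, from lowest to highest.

fs/2 = 24.2 MHz.
217.5 MHz mod fs = 23.9 MHz.
23.9 MHz ≤ fs/2 = 24.2 MHz, appears at 23.9 MHz.
32 MHz > fs/2 = 24.2 MHz, folds to fs − 32 MHz = 16.4 MHz.
169.1 MHz mod fs = 23.9 MHz.
23.9 MHz ≤ fs/2 = 24.2 MHz, appears at 23.9 MHz.
129.8 MHz mod fs = 33 MHz.
33 MHz > fs/2 = 24.2 MHz, folds to fs − 33 MHz = 15.4 MHz.
Distinct values: {15.4 MHz, 16.4 MHz, 23.9 MHz}.

15.4 MHz, 16.4 MHz, 23.9 MHz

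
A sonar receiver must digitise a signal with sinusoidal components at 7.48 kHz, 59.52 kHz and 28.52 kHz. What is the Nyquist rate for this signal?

Highest-frequency component: 59.52 kHz.
Nyquist rate = 2 × 59.52 kHz = 119.04 kHz.

119.04 kHz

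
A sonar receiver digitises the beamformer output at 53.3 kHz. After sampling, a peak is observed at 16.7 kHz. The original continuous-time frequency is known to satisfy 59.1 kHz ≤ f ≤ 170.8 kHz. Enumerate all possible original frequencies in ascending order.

Frequencies that alias to 16.7 kHz are k·fs ± 16.7 kHz for integer k ≥ 0.
k=0: 16.7 kHz.
k=1: 36.6 kHz, 70 kHz.
k=2: 89.9 kHz, 123.3 kHz.
k=3: 143.2 kHz, 176.6 kHz.
k=4: 196.5 kHz, 229.9 kHz.
Within [59.1 kHz, 170.8 kHz]: 70 kHz, 89.9 kHz, 123.3 kHz, 143.2 kHz.

70 kHz, 89.9 kHz, 123.3 kHz, 143.2 kHz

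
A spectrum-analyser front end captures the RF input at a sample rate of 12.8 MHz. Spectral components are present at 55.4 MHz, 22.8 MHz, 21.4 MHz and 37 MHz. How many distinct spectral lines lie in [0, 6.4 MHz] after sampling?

3

fs/2 = 6.4 MHz.
55.4 MHz mod fs = 4.2 MHz.
4.2 MHz ≤ fs/2 = 6.4 MHz, appears at 4.2 MHz.
22.8 MHz mod fs = 10 MHz.
10 MHz > fs/2 = 6.4 MHz, folds to fs − 10 MHz = 2.8 MHz.
21.4 MHz mod fs = 8.6 MHz.
8.6 MHz > fs/2 = 6.4 MHz, folds to fs − 8.6 MHz = 4.2 MHz.
37 MHz mod fs = 11.4 MHz.
11.4 MHz > fs/2 = 6.4 MHz, folds to fs − 11.4 MHz = 1.4 MHz.
Distinct values: {1.4 MHz, 2.8 MHz, 4.2 MHz} → 3.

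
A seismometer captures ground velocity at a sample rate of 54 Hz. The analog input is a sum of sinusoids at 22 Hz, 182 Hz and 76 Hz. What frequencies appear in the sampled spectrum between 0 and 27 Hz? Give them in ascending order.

20 Hz, 22 Hz

fs/2 = 27 Hz.
22 Hz ≤ fs/2 = 27 Hz, passes unchanged.
182 Hz mod fs = 20 Hz.
20 Hz ≤ fs/2 = 27 Hz, appears at 20 Hz.
76 Hz mod fs = 22 Hz.
22 Hz ≤ fs/2 = 27 Hz, appears at 22 Hz.
Distinct values: {20 Hz, 22 Hz}.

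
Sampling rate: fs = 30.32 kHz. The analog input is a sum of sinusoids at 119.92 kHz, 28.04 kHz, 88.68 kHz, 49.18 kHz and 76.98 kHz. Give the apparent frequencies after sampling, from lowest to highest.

1.36 kHz, 2.28 kHz, 11.46 kHz, 13.98 kHz

fs/2 = 15.16 kHz.
119.92 kHz mod fs = 28.96 kHz.
28.96 kHz > fs/2 = 15.16 kHz, folds to fs − 28.96 kHz = 1.36 kHz.
28.04 kHz > fs/2 = 15.16 kHz, folds to fs − 28.04 kHz = 2.28 kHz.
88.68 kHz mod fs = 28.04 kHz.
28.04 kHz > fs/2 = 15.16 kHz, folds to fs − 28.04 kHz = 2.28 kHz.
49.18 kHz mod fs = 18.86 kHz.
18.86 kHz > fs/2 = 15.16 kHz, folds to fs − 18.86 kHz = 11.46 kHz.
76.98 kHz mod fs = 16.34 kHz.
16.34 kHz > fs/2 = 15.16 kHz, folds to fs − 16.34 kHz = 13.98 kHz.
Distinct values: {1.36 kHz, 2.28 kHz, 11.46 kHz, 13.98 kHz}.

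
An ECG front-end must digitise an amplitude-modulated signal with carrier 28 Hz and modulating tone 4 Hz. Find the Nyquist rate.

64 Hz

AM sidebands sit at fc ± fm = 24 Hz and 32 Hz.
Highest-frequency component: 32 Hz.
Nyquist rate = 2 × 32 Hz = 64 Hz.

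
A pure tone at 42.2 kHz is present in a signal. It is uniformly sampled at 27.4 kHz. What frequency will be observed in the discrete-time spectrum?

42.2 kHz mod fs = 14.8 kHz.
14.8 kHz > fs/2 = 13.7 kHz, folds to fs − 14.8 kHz = 12.6 kHz.

12.6 kHz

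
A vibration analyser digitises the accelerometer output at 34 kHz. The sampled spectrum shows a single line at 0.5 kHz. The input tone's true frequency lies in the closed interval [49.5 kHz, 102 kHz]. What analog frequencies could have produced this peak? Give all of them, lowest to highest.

67.5 kHz, 68.5 kHz, 101.5 kHz

Frequencies that alias to 0.5 kHz are k·fs ± 0.5 kHz for integer k ≥ 0.
k=0: 0.5 kHz.
k=1: 33.5 kHz, 34.5 kHz.
k=2: 67.5 kHz, 68.5 kHz.
k=3: 101.5 kHz, 102.5 kHz.
k=4: 135.5 kHz, 136.5 kHz.
Within [49.5 kHz, 102 kHz]: 67.5 kHz, 68.5 kHz, 101.5 kHz.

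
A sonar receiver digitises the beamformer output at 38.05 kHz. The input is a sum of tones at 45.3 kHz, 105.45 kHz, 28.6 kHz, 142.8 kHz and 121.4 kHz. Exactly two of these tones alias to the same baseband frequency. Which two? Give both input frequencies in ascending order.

fs/2 = 19.025 kHz.
45.3 kHz mod fs = 7.25 kHz.
7.25 kHz ≤ fs/2 = 19.025 kHz, appears at 7.25 kHz.
105.45 kHz mod fs = 29.35 kHz.
29.35 kHz > fs/2 = 19.025 kHz, folds to fs − 29.35 kHz = 8.7 kHz.
28.6 kHz > fs/2 = 19.025 kHz, folds to fs − 28.6 kHz = 9.45 kHz.
142.8 kHz mod fs = 28.65 kHz.
28.65 kHz > fs/2 = 19.025 kHz, folds to fs − 28.65 kHz = 9.4 kHz.
121.4 kHz mod fs = 7.25 kHz.
7.25 kHz ≤ fs/2 = 19.025 kHz, appears at 7.25 kHz.
45.3 kHz and 121.4 kHz both map to 7.25 kHz.

45.3 kHz, 121.4 kHz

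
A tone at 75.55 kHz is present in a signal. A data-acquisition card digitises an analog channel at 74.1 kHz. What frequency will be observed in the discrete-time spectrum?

1.45 kHz

75.55 kHz mod fs = 1.45 kHz.
1.45 kHz ≤ fs/2 = 37.05 kHz, appears at 1.45 kHz.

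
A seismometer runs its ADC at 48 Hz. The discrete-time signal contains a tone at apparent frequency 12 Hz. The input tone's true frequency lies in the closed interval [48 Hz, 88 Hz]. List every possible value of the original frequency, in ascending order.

Frequencies that alias to 12 Hz are k·fs ± 12 Hz for integer k ≥ 0.
k=0: 12 Hz.
k=1: 36 Hz, 60 Hz.
k=2: 84 Hz, 108 Hz.
k=3: 132 Hz, 156 Hz.
Within [48 Hz, 88 Hz]: 60 Hz, 84 Hz.

60 Hz, 84 Hz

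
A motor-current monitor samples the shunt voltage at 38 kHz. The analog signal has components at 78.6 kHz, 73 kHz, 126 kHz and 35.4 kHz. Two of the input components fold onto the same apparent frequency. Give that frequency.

fs/2 = 19 kHz.
78.6 kHz mod fs = 2.6 kHz.
2.6 kHz ≤ fs/2 = 19 kHz, appears at 2.6 kHz.
73 kHz mod fs = 35 kHz.
35 kHz > fs/2 = 19 kHz, folds to fs − 35 kHz = 3 kHz.
126 kHz mod fs = 12 kHz.
12 kHz ≤ fs/2 = 19 kHz, appears at 12 kHz.
35.4 kHz > fs/2 = 19 kHz, folds to fs − 35.4 kHz = 2.6 kHz.
35.4 kHz and 78.6 kHz both map to 2.6 kHz.

2.6 kHz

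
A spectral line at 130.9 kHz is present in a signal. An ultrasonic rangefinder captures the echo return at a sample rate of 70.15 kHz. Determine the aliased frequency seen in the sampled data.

130.9 kHz mod fs = 60.75 kHz.
60.75 kHz > fs/2 = 35.075 kHz, folds to fs − 60.75 kHz = 9.4 kHz.

9.4 kHz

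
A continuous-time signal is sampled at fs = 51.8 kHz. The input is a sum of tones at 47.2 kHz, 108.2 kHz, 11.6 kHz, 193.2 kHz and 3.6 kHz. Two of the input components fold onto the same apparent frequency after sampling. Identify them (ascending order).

fs/2 = 25.9 kHz.
47.2 kHz > fs/2 = 25.9 kHz, folds to fs − 47.2 kHz = 4.6 kHz.
108.2 kHz mod fs = 4.6 kHz.
4.6 kHz ≤ fs/2 = 25.9 kHz, appears at 4.6 kHz.
11.6 kHz ≤ fs/2 = 25.9 kHz, passes unchanged.
193.2 kHz mod fs = 37.8 kHz.
37.8 kHz > fs/2 = 25.9 kHz, folds to fs − 37.8 kHz = 14 kHz.
3.6 kHz ≤ fs/2 = 25.9 kHz, passes unchanged.
47.2 kHz and 108.2 kHz both map to 4.6 kHz.

47.2 kHz, 108.2 kHz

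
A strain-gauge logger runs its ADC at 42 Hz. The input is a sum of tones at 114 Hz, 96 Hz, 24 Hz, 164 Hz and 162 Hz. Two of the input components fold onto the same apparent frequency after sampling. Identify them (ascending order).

fs/2 = 21 Hz.
114 Hz mod fs = 30 Hz.
30 Hz > fs/2 = 21 Hz, folds to fs − 30 Hz = 12 Hz.
96 Hz mod fs = 12 Hz.
12 Hz ≤ fs/2 = 21 Hz, appears at 12 Hz.
24 Hz > fs/2 = 21 Hz, folds to fs − 24 Hz = 18 Hz.
164 Hz mod fs = 38 Hz.
38 Hz > fs/2 = 21 Hz, folds to fs − 38 Hz = 4 Hz.
162 Hz mod fs = 36 Hz.
36 Hz > fs/2 = 21 Hz, folds to fs − 36 Hz = 6 Hz.
96 Hz and 114 Hz both map to 12 Hz.

96 Hz, 114 Hz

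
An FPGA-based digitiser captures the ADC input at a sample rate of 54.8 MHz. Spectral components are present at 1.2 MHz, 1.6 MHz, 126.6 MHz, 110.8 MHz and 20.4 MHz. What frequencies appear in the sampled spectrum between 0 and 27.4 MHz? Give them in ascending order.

fs/2 = 27.4 MHz.
1.2 MHz ≤ fs/2 = 27.4 MHz, passes unchanged.
1.6 MHz ≤ fs/2 = 27.4 MHz, passes unchanged.
126.6 MHz mod fs = 17 MHz.
17 MHz ≤ fs/2 = 27.4 MHz, appears at 17 MHz.
110.8 MHz mod fs = 1.2 MHz.
1.2 MHz ≤ fs/2 = 27.4 MHz, appears at 1.2 MHz.
20.4 MHz ≤ fs/2 = 27.4 MHz, passes unchanged.
Distinct values: {1.2 MHz, 1.6 MHz, 17 MHz, 20.4 MHz}.

1.2 MHz, 1.6 MHz, 17 MHz, 20.4 MHz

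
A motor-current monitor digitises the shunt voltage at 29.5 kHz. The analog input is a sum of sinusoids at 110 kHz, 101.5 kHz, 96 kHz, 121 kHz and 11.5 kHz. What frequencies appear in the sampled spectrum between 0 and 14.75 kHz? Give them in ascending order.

3 kHz, 7.5 kHz, 8 kHz, 11.5 kHz, 13 kHz

fs/2 = 14.75 kHz.
110 kHz mod fs = 21.5 kHz.
21.5 kHz > fs/2 = 14.75 kHz, folds to fs − 21.5 kHz = 8 kHz.
101.5 kHz mod fs = 13 kHz.
13 kHz ≤ fs/2 = 14.75 kHz, appears at 13 kHz.
96 kHz mod fs = 7.5 kHz.
7.5 kHz ≤ fs/2 = 14.75 kHz, appears at 7.5 kHz.
121 kHz mod fs = 3 kHz.
3 kHz ≤ fs/2 = 14.75 kHz, appears at 3 kHz.
11.5 kHz ≤ fs/2 = 14.75 kHz, passes unchanged.
Distinct values: {3 kHz, 7.5 kHz, 8 kHz, 11.5 kHz, 13 kHz}.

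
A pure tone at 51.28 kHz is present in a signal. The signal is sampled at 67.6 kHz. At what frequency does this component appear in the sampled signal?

16.32 kHz

51.28 kHz > fs/2 = 33.8 kHz, folds to fs − 51.28 kHz = 16.32 kHz.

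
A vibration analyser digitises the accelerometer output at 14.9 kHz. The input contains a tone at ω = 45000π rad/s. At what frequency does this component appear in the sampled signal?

ω = 45000π rad/s → f = ω/(2π) = 22500 Hz = 22.5 kHz.
22.5 kHz mod fs = 7.6 kHz.
7.6 kHz > fs/2 = 7.45 kHz, folds to fs − 7.6 kHz = 7.3 kHz.

7.3 kHz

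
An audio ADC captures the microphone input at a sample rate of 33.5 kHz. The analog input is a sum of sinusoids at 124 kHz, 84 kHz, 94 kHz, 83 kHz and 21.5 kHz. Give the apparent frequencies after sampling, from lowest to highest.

fs/2 = 16.75 kHz.
124 kHz mod fs = 23.5 kHz.
23.5 kHz > fs/2 = 16.75 kHz, folds to fs − 23.5 kHz = 10 kHz.
84 kHz mod fs = 17 kHz.
17 kHz > fs/2 = 16.75 kHz, folds to fs − 17 kHz = 16.5 kHz.
94 kHz mod fs = 27 kHz.
27 kHz > fs/2 = 16.75 kHz, folds to fs − 27 kHz = 6.5 kHz.
83 kHz mod fs = 16 kHz.
16 kHz ≤ fs/2 = 16.75 kHz, appears at 16 kHz.
21.5 kHz > fs/2 = 16.75 kHz, folds to fs − 21.5 kHz = 12 kHz.
Distinct values: {6.5 kHz, 10 kHz, 12 kHz, 16 kHz, 16.5 kHz}.

6.5 kHz, 10 kHz, 12 kHz, 16 kHz, 16.5 kHz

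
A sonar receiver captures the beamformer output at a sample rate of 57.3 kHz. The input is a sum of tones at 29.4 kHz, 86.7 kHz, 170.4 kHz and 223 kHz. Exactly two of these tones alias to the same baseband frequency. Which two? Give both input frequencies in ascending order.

29.4 kHz, 86.7 kHz

fs/2 = 28.65 kHz.
29.4 kHz > fs/2 = 28.65 kHz, folds to fs − 29.4 kHz = 27.9 kHz.
86.7 kHz mod fs = 29.4 kHz.
29.4 kHz > fs/2 = 28.65 kHz, folds to fs − 29.4 kHz = 27.9 kHz.
170.4 kHz mod fs = 55.8 kHz.
55.8 kHz > fs/2 = 28.65 kHz, folds to fs − 55.8 kHz = 1.5 kHz.
223 kHz mod fs = 51.1 kHz.
51.1 kHz > fs/2 = 28.65 kHz, folds to fs − 51.1 kHz = 6.2 kHz.
29.4 kHz and 86.7 kHz both map to 27.9 kHz.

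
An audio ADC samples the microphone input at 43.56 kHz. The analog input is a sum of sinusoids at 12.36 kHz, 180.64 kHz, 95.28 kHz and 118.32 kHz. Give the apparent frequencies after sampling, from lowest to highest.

6.4 kHz, 8.16 kHz, 12.36 kHz

fs/2 = 21.78 kHz.
12.36 kHz ≤ fs/2 = 21.78 kHz, passes unchanged.
180.64 kHz mod fs = 6.4 kHz.
6.4 kHz ≤ fs/2 = 21.78 kHz, appears at 6.4 kHz.
95.28 kHz mod fs = 8.16 kHz.
8.16 kHz ≤ fs/2 = 21.78 kHz, appears at 8.16 kHz.
118.32 kHz mod fs = 31.2 kHz.
31.2 kHz > fs/2 = 21.78 kHz, folds to fs − 31.2 kHz = 12.36 kHz.
Distinct values: {6.4 kHz, 8.16 kHz, 12.36 kHz}.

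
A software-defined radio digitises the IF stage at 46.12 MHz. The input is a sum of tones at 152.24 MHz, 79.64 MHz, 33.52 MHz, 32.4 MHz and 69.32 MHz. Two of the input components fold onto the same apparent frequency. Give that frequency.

12.6 MHz

fs/2 = 23.06 MHz.
152.24 MHz mod fs = 13.88 MHz.
13.88 MHz ≤ fs/2 = 23.06 MHz, appears at 13.88 MHz.
79.64 MHz mod fs = 33.52 MHz.
33.52 MHz > fs/2 = 23.06 MHz, folds to fs − 33.52 MHz = 12.6 MHz.
33.52 MHz > fs/2 = 23.06 MHz, folds to fs − 33.52 MHz = 12.6 MHz.
32.4 MHz > fs/2 = 23.06 MHz, folds to fs − 32.4 MHz = 13.72 MHz.
69.32 MHz mod fs = 23.2 MHz.
23.2 MHz > fs/2 = 23.06 MHz, folds to fs − 23.2 MHz = 22.92 MHz.
33.52 MHz and 79.64 MHz both map to 12.6 MHz.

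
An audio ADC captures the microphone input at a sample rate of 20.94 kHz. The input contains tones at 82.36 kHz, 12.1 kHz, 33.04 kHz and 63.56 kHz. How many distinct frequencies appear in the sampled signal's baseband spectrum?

3

fs/2 = 10.47 kHz.
82.36 kHz mod fs = 19.54 kHz.
19.54 kHz > fs/2 = 10.47 kHz, folds to fs − 19.54 kHz = 1.4 kHz.
12.1 kHz > fs/2 = 10.47 kHz, folds to fs − 12.1 kHz = 8.84 kHz.
33.04 kHz mod fs = 12.1 kHz.
12.1 kHz > fs/2 = 10.47 kHz, folds to fs − 12.1 kHz = 8.84 kHz.
63.56 kHz mod fs = 0.74 kHz.
0.74 kHz ≤ fs/2 = 10.47 kHz, appears at 0.74 kHz.
Distinct values: {0.74 kHz, 1.4 kHz, 8.84 kHz} → 3.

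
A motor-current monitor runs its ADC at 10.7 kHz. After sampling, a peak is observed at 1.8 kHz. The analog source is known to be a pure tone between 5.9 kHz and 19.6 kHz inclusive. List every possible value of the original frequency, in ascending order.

Frequencies that alias to 1.8 kHz are k·fs ± 1.8 kHz for integer k ≥ 0.
k=0: 1.8 kHz.
k=1: 8.9 kHz, 12.5 kHz.
k=2: 19.6 kHz, 23.2 kHz.
k=3: 30.3 kHz, 33.9 kHz.
Within [5.9 kHz, 19.6 kHz]: 8.9 kHz, 12.5 kHz, 19.6 kHz.

8.9 kHz, 12.5 kHz, 19.6 kHz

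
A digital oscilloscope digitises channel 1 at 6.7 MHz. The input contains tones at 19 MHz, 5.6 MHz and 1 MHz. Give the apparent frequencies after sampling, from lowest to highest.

fs/2 = 3.35 MHz.
19 MHz mod fs = 5.6 MHz.
5.6 MHz > fs/2 = 3.35 MHz, folds to fs − 5.6 MHz = 1.1 MHz.
5.6 MHz > fs/2 = 3.35 MHz, folds to fs − 5.6 MHz = 1.1 MHz.
1 MHz ≤ fs/2 = 3.35 MHz, passes unchanged.
Distinct values: {1 MHz, 1.1 MHz}.

1 MHz, 1.1 MHz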